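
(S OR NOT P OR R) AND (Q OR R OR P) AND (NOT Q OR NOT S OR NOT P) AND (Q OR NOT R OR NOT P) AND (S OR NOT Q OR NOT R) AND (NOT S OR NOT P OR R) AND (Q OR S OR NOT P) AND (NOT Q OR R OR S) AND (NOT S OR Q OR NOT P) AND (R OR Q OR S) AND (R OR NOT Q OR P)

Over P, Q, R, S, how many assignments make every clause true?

3

There are 2^4 = 16 truth assignments over (P, Q, R, S).
Check each against the 11 clauses (columns in the order P, Q, R, S):
  F F F F  ✗ fails (Q OR R OR P)
  F F F T  ✗ fails (Q OR R OR P)
  F F T F  ✓ satisfies all
  F F T T  ✓ satisfies all
  F T F F  ✗ fails (NOT Q OR R OR S)
  F T F T  ✗ fails (R OR NOT Q OR P)
  F T T F  ✗ fails (S OR NOT Q OR NOT R)
  F T T T  ✓ satisfies all
  T F F F  ✗ fails (S OR NOT P OR R)
  T F F T  ✗ fails (NOT S OR NOT P OR R)
  T F T F  ✗ fails (Q OR NOT R OR NOT P)
  T F T T  ✗ fails (Q OR NOT R OR NOT P)
  T T F F  ✗ fails (S OR NOT P OR R)
  T T F T  ✗ fails (NOT Q OR NOT S OR NOT P)
  T T T F  ✗ fails (S OR NOT Q OR NOT R)
  T T T T  ✗ fails (NOT Q OR NOT S OR NOT P)
3 of the 16 rows are models.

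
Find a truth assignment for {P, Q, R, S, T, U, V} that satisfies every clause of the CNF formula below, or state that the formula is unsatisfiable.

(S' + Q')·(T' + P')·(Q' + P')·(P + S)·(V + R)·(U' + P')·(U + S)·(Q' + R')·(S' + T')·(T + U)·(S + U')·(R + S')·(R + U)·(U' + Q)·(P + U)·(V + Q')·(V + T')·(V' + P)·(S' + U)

UNSATISFIABLE

Branch on S: set S = 0.
The clause (P) is unit, so P = 1.
The clause (T') is unit, so T = 0.
The clause (Q') is unit, so Q = 0.
The clause (U') is unit, so U = 0.
Now (U) is unsatisfied and unit — conflict.
Undo S and try S = 1.
The clause (Q') is unit, so Q = 0.
The clause (T') is unit, so T = 0.
The clause (U) is unit, so U = 1.
Now (U') is unsatisfied and unit — conflict.
Both values of S lead to a conflict.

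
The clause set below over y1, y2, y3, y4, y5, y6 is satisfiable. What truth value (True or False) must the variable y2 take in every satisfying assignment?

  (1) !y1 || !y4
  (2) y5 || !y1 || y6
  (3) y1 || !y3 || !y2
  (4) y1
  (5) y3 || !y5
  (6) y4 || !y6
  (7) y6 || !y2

False

Suppose y2 = true.
From the singleton clause (y1), y1 = true.
From the singleton clause (!y4), y4 = false.
From the singleton clause (!y6), y6 = false.
That conflicts with the unit clause (y6).
So every satisfying assignment has y2 = False.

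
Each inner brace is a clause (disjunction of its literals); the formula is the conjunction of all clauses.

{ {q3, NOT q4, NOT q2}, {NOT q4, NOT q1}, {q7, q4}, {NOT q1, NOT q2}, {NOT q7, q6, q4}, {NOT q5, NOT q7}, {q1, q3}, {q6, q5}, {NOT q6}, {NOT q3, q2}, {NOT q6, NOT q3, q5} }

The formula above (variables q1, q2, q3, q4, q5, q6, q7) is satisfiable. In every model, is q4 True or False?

Suppose q4 = false.
(q7) alone gives q7 = true.
(q6) alone gives q6 = true.
Now (NOT q6) is unsatisfied and unit — conflict.
So every satisfying assignment has q4 = True.

True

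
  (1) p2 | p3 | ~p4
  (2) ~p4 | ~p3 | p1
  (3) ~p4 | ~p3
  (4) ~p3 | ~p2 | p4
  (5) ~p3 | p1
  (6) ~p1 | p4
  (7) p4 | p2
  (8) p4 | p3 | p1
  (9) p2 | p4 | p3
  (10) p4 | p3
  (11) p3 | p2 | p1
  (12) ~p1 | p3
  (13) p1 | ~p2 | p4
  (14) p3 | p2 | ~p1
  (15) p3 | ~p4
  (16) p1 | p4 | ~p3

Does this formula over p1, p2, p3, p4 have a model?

No

Branch on p4: set p4 = 0.
From the singleton clause (~p1), p1 = 0.
From the singleton clause (~p3), p3 = 0.
Now (p3) is unsatisfied and unit — conflict.
So p4 must be the other value — set p4 = 1.
From the singleton clause (~p3), p3 = 0.
Now (p3) is unsatisfied and unit — conflict.
Neither p4 = 1 nor p4 = 0 works.
No assignment satisfies every clause.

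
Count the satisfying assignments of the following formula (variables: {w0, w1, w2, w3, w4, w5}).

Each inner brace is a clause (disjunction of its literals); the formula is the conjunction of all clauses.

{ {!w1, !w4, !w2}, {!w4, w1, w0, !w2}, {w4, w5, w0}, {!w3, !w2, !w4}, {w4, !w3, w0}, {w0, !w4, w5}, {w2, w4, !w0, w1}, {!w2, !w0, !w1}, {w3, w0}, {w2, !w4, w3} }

16

There are 2^6 = 64 truth assignments over (w0, w1, w2, w3, w4, w5).
Split on w0. With w0 = true, the clauses containing w0 are satisfied and !w0 drops from the rest; 14 of the 2^5 = 32 assignments to the other variables satisfy what remains.
With w0 = false, by the same count on the reduced clause set, 2 assignments work.
Total: 14 + 2 = 16.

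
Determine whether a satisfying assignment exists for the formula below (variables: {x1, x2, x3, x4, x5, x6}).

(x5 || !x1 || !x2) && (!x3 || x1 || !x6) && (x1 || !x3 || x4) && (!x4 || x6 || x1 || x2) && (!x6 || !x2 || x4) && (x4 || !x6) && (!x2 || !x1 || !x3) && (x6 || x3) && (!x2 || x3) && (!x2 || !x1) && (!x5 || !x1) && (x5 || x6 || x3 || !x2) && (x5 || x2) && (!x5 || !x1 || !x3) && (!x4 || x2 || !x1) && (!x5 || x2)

Branch on x4: set x4 = true.
Branch on x6: set x6 = false.
(x3) alone gives x3 = true.
Branch on x1: set x1 = false.
(x2) alone gives x2 = true.
Every clause is now satisfied; x5 is unconstrained.
A satisfying assignment: x1: false,  x2: true,  x3: true,  x4: true,  x5: true,  x6: false.

Satisfiable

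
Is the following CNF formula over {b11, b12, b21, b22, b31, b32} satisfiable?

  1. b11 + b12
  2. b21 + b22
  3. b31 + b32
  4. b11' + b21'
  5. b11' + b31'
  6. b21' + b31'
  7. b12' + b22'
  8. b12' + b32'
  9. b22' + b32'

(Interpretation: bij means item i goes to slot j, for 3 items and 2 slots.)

Try b11 = 1.
The clause (b21') is unit, so b21 = 0.
The clause (b22) is unit, so b22 = 1.
The clause (b31') is unit, so b31 = 0.
The clause (b32) is unit, so b32 = 1.
But (b32') is also a unit clause — contradiction.
That branch fails; take b11 = 0 instead.
The clause (b12) is unit, so b12 = 1.
The clause (b22') is unit, so b22 = 0.
The clause (b21) is unit, so b21 = 1.
The clause (b31') is unit, so b31 = 0.
The clause (b32) is unit, so b32 = 1.
But (b32') is also a unit clause — contradiction.
Both values of b11 lead to a conflict.
No assignment satisfies every clause.

Unsatisfiable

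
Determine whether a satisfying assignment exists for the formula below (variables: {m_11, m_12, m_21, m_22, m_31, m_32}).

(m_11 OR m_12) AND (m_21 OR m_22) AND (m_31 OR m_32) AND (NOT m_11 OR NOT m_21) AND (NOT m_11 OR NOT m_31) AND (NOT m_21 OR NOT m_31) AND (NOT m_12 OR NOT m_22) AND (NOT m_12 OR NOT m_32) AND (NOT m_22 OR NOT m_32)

No, unsatisfiable

Suppose m_11 = true.
Unit clause (NOT m_21) forces m_21 = false.
Unit clause (m_22) forces m_22 = true.
Unit clause (NOT m_31) forces m_31 = false.
Unit clause (m_32) forces m_32 = true.
Now (NOT m_32) is unsatisfied and unit — conflict.
That branch fails; take m_11 = false instead.
Unit clause (m_12) forces m_12 = true.
Unit clause (NOT m_22) forces m_22 = false.
Unit clause (m_21) forces m_21 = true.
Unit clause (NOT m_31) forces m_31 = false.
Unit clause (m_32) forces m_32 = true.
Now (NOT m_32) is unsatisfied and unit — conflict.
Both values of m_11 lead to a conflict.
No assignment satisfies every clause.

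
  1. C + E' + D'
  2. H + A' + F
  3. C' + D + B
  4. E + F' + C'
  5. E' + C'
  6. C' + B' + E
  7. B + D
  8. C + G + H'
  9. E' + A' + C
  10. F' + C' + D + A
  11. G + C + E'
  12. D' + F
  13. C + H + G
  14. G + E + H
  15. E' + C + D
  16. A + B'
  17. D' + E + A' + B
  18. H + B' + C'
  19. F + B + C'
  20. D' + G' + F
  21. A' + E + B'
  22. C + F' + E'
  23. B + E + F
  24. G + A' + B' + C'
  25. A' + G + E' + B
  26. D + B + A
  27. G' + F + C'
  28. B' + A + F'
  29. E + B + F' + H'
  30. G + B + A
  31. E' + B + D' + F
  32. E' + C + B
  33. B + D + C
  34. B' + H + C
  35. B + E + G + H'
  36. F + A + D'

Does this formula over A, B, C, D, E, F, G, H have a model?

Suppose E = 0.
Suppose F = 1.
Unit clause (C') forces C = 0.
Suppose B = 0.
Unit clause (D) forces D = 1.
Unit clause (A') forces A = 0.
Unit clause (H') forces H = 0.
Unit clause (G) forces G = 1.
All clauses are satisfied.
A satisfying assignment: A=0; B=0; C=0; D=1; E=0; F=1; G=1; H=0.

Yes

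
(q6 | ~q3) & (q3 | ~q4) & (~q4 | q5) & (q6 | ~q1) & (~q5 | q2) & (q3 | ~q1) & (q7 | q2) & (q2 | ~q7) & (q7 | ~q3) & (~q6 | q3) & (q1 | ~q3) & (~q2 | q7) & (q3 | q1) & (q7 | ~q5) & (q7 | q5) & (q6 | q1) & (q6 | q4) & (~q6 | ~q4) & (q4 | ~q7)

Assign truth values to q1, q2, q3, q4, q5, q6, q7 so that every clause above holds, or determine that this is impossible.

UNSATISFIABLE

Branch on q6: set q6 = 1.
(q3) alone gives q3 = 1.
(q7) alone gives q7 = 1.
(q2) alone gives q2 = 1.
(q1) alone gives q1 = 1.
(~q4) alone gives q4 = 0.
But (q4) is also a unit clause — contradiction.
Undo q6 and try q6 = 0.
(~q3) alone gives q3 = 0.
(~q4) alone gives q4 = 0.
But (q4) is also a unit clause — contradiction.
Neither q6 = 1 nor q6 = 0 works.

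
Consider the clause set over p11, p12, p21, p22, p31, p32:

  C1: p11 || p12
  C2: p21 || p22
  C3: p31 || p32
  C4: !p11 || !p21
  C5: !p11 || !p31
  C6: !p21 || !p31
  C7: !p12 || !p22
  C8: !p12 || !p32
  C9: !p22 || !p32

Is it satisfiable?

Suppose p11 = true.
From the singleton clause (!p21), p21 = false.
From the singleton clause (p22), p22 = true.
From the singleton clause (!p31), p31 = false.
From the singleton clause (p32), p32 = true.
But (!p32) is also a unit clause — contradiction.
Undo p11 and try p11 = false.
From the singleton clause (p12), p12 = true.
From the singleton clause (!p22), p22 = false.
From the singleton clause (p21), p21 = true.
From the singleton clause (!p31), p31 = false.
From the singleton clause (p32), p32 = true.
But (!p32) is also a unit clause — contradiction.
Both values of p11 lead to a conflict.
No assignment satisfies every clause.

No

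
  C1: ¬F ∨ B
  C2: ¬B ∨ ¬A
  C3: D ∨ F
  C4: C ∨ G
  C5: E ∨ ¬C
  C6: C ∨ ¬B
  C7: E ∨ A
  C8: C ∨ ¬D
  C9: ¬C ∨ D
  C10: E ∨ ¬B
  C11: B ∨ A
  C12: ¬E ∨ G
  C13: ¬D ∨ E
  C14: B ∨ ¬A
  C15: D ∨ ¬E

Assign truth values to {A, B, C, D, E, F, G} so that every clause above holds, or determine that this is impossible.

A: False,  B: True,  C: True,  D: True,  E: True,  F: True,  G: True

Branch on F: set F = True.
Unit clause (B) forces B = True.
Unit clause (¬A) forces A = False.
Unit clause (C) forces C = True.
Unit clause (E) forces E = True.
Unit clause (D) forces D = True.
Unit clause (G) forces G = True.
This assignment satisfies each clause.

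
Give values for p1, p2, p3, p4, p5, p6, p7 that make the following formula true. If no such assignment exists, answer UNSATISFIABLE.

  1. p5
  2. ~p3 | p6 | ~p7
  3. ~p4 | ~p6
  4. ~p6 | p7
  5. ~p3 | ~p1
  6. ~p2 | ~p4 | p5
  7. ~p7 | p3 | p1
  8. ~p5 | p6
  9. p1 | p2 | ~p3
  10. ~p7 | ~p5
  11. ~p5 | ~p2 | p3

From the singleton clause (p5), p5 = 1.
From the singleton clause (p6), p6 = 1.
From the singleton clause (~p4), p4 = 0.
From the singleton clause (p7), p7 = 1.
That conflicts with the unit clause (~p7).

UNSATISFIABLE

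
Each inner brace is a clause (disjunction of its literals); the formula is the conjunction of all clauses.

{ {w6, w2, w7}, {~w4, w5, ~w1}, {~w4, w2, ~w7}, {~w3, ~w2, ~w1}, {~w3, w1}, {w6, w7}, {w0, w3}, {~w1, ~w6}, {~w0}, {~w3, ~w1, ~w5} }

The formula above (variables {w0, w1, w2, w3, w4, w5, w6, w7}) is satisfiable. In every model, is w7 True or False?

Suppose w7 = 0.
(w6) alone gives w6 = 1.
(~w1) alone gives w1 = 0.
(~w3) alone gives w3 = 0.
(w0) alone gives w0 = 1.
But (~w0) is also a unit clause — contradiction.
So every satisfying assignment has w7 = True.

True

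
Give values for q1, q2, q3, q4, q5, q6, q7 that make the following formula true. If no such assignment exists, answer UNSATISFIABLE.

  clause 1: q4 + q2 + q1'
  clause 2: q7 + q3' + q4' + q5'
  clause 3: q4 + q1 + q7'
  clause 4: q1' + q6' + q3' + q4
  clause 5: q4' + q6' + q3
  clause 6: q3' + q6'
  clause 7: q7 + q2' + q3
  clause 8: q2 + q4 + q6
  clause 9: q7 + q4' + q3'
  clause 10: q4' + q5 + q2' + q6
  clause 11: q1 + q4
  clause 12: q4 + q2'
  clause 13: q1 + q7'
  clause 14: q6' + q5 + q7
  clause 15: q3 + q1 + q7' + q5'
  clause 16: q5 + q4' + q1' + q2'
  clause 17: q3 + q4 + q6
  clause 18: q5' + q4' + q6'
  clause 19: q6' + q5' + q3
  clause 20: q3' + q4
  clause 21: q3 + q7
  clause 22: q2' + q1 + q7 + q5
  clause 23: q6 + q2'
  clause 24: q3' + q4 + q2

Suppose q3 = 1.
Unit clause (q6') forces q6 = 0.
Unit clause (q4) forces q4 = 1.
Unit clause (q7) forces q7 = 1.
Unit clause (q1) forces q1 = 1.
Unit clause (q2') forces q2 = 0.
Every clause is now satisfied; q5 is unconstrained.

q1 ↦ 1; q2 ↦ 0; q3 ↦ 1; q4 ↦ 1; q5 ↦ 0; q6 ↦ 0; q7 ↦ 1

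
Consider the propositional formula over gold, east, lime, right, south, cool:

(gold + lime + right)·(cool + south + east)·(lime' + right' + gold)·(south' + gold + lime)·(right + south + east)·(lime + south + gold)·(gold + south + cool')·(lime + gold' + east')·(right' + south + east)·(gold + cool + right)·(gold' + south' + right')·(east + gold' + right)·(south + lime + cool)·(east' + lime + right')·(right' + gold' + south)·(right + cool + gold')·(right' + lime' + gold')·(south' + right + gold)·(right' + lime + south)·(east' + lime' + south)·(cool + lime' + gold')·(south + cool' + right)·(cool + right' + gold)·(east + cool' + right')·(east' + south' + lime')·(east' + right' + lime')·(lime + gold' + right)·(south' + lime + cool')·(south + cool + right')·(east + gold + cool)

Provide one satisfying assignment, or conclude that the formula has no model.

UNSATISFIABLE

Case gold = 1:
Case lime = 1:
From the singleton clause (right'), right = 0.
From the singleton clause (east), east = 1.
From the singleton clause (cool), cool = 1.
From the singleton clause (south), south = 1.
That conflicts with the unit clause (south').
Undo lime and try lime = 0.
From the singleton clause (east'), east = 0.
From the singleton clause (right), right = 1.
From the singleton clause (south), south = 1.
That conflicts with the unit clause (south').
Either choice for lime ends in contradiction.
Undo gold and try gold = 0.
Case lime = 1:
From the singleton clause (right'), right = 0.
From the singleton clause (cool), cool = 1.
From the singleton clause (south), south = 1.
That conflicts with the unit clause (south').
Undo lime and try lime = 0.
From the singleton clause (right), right = 1.
From the singleton clause (south'), south = 0.
That conflicts with the unit clause (south).
Either choice for lime ends in contradiction.
Either choice for gold ends in contradiction.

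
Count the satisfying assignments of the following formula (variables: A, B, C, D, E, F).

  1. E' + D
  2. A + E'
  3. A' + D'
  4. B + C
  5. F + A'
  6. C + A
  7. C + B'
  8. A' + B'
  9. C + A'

9

There are 2^6 = 64 truth assignments over (A, B, C, D, E, F).
Split on F. With F = 1, the clauses containing F are satisfied and F' drops from the rest; 5 of the 2^5 = 32 assignments to the other variables satisfy what remains.
With F = 0, by the same count on the reduced clause set, 4 assignments work.
(One model: A=F, B=F, C=T, D=F, E=F, F=F.)
Total: 5 + 4 = 9.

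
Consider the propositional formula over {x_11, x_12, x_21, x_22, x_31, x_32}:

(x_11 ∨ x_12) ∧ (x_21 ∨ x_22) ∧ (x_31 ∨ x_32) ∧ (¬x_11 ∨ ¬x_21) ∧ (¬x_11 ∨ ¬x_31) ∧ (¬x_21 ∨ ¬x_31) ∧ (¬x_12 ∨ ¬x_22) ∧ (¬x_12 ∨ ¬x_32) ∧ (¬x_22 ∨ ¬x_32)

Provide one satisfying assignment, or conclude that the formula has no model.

Suppose x_11 = True.
From the singleton clause (¬x_21), x_21 = False.
From the singleton clause (x_22), x_22 = True.
From the singleton clause (¬x_31), x_31 = False.
From the singleton clause (x_32), x_32 = True.
But (¬x_32) is also a unit clause — contradiction.
Undo x_11 and try x_11 = False.
From the singleton clause (x_12), x_12 = True.
From the singleton clause (¬x_22), x_22 = False.
From the singleton clause (x_21), x_21 = True.
From the singleton clause (¬x_31), x_31 = False.
From the singleton clause (x_32), x_32 = True.
But (¬x_32) is also a unit clause — contradiction.
Either choice for x_11 ends in contradiction.

UNSATISFIABLE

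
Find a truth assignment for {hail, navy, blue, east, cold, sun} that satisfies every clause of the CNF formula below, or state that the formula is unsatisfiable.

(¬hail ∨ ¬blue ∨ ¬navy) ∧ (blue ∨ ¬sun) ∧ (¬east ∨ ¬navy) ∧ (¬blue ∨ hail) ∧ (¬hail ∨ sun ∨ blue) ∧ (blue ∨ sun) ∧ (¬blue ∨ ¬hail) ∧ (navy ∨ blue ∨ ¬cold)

Suppose blue = True.
The clause (hail) is unit, so hail = True.
But (¬hail) is also a unit clause — contradiction.
Undo blue and try blue = False.
The clause (¬sun) is unit, so sun = False.
But (sun) is also a unit clause — contradiction.
Neither blue = True nor blue = False works.

UNSATISFIABLE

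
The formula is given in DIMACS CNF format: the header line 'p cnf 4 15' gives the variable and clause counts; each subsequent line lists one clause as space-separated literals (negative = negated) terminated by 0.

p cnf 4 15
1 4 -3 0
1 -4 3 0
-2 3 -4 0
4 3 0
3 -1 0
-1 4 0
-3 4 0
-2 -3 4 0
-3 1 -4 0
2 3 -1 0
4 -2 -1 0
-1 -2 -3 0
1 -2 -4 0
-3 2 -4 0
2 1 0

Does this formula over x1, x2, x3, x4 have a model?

No, unsatisfiable

Case x4 = True:
Case x1 = True:
(x3) alone gives x3 = True.
(¬x2) alone gives x2 = False.
Now (x2) is unsatisfied and unit — conflict.
Undo x1 and try x1 = False.
(x3) alone gives x3 = True.
Now (¬x3) is unsatisfied and unit — conflict.
Neither x1 = True nor x1 = False works.
Undo x4 and try x4 = False.
(x3) alone gives x3 = True.
Now (¬x3) is unsatisfied and unit — conflict.
Neither x4 = True nor x4 = False works.
No assignment satisfies every clause.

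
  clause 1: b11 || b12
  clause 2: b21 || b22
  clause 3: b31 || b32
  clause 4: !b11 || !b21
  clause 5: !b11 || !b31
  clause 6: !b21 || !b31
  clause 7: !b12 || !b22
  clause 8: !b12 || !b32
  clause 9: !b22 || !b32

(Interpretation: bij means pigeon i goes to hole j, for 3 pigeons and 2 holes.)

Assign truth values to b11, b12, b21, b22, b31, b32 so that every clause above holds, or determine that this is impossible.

UNSATISFIABLE

Try b11 = true.
(!b21) alone gives b21 = false.
(b22) alone gives b22 = true.
(!b31) alone gives b31 = false.
(b32) alone gives b32 = true.
Now (!b32) is unsatisfied and unit — conflict.
So b11 must be the other value — set b11 = false.
(b12) alone gives b12 = true.
(!b22) alone gives b22 = false.
(b21) alone gives b21 = true.
(!b31) alone gives b31 = false.
(b32) alone gives b32 = true.
Now (!b32) is unsatisfied and unit — conflict.
Either choice for b11 ends in contradiction.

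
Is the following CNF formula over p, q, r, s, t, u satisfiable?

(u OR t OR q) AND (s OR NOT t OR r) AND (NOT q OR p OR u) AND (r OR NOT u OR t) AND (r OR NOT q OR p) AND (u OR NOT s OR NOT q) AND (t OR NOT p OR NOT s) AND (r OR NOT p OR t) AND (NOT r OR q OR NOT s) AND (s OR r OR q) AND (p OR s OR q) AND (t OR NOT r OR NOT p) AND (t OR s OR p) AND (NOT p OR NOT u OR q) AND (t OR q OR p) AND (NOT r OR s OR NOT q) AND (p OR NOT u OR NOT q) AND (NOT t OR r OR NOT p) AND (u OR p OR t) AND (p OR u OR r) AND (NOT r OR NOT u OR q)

Try u = false.
Try t = true.
Try s = false.
From the singleton clause (r), r = true.
From the singleton clause (NOT q), q = false.
From the singleton clause (p), p = true.
All clauses are satisfied.
A satisfying assignment: p: true; q: false; r: true; s: false; t: true; u: false.

Satisfiable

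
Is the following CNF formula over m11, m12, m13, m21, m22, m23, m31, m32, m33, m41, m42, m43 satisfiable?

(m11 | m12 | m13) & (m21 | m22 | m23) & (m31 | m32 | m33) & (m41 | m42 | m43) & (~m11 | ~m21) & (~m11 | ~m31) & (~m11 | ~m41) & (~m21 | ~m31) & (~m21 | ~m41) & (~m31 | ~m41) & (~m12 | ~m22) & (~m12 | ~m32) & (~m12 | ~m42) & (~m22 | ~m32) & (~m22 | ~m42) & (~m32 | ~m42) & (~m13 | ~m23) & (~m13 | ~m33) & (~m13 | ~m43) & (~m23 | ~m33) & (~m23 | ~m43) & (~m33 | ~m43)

No

Case m11 = 0:
Case m12 = 1:
The clause (~m22) is unit, so m22 = 0.
The clause (~m32) is unit, so m32 = 0.
The clause (~m42) is unit, so m42 = 0.
Case m21 = 1:
The clause (~m31) is unit, so m31 = 0.
The clause (m33) is unit, so m33 = 1.
The clause (~m41) is unit, so m41 = 0.
The clause (m43) is unit, so m43 = 1.
That conflicts with the unit clause (~m43).
That branch fails; take m21 = 0 instead.
The clause (m23) is unit, so m23 = 1.
The clause (~m13) is unit, so m13 = 0.
The clause (~m33) is unit, so m33 = 0.
The clause (m31) is unit, so m31 = 1.
The clause (~m41) is unit, so m41 = 0.
The clause (m43) is unit, so m43 = 1.
That conflicts with the unit clause (~m43).
Either choice for m21 ends in contradiction.
That branch fails; take m12 = 0 instead.
The clause (m13) is unit, so m13 = 1.
The clause (~m23) is unit, so m23 = 0.
The clause (~m33) is unit, so m33 = 0.
The clause (~m43) is unit, so m43 = 0.
Case m21 = 1:
The clause (~m31) is unit, so m31 = 0.
The clause (m32) is unit, so m32 = 1.
The clause (~m41) is unit, so m41 = 0.
The clause (m42) is unit, so m42 = 1.
That conflicts with the unit clause (~m42).
That branch fails; take m21 = 0 instead.
The clause (m22) is unit, so m22 = 1.
The clause (~m32) is unit, so m32 = 0.
The clause (m31) is unit, so m31 = 1.
The clause (~m41) is unit, so m41 = 0.
The clause (m42) is unit, so m42 = 1.
That conflicts with the unit clause (~m42).
Either choice for m21 ends in contradiction.
Either choice for m12 ends in contradiction.
That branch fails; take m11 = 1 instead.
The clause (~m21) is unit, so m21 = 0.
The clause (~m31) is unit, so m31 = 0.
The clause (~m41) is unit, so m41 = 0.
Case m22 = 1:
The clause (~m12) is unit, so m12 = 0.
The clause (~m32) is unit, so m32 = 0.
The clause (m33) is unit, so m33 = 1.
The clause (~m42) is unit, so m42 = 0.
The clause (m43) is unit, so m43 = 1.
That conflicts with the unit clause (~m43).
That branch fails; take m22 = 0 instead.
The clause (m23) is unit, so m23 = 1.
The clause (~m13) is unit, so m13 = 0.
The clause (~m33) is unit, so m33 = 0.
The clause (m32) is unit, so m32 = 1.
The clause (~m12) is unit, so m12 = 0.
The clause (~m42) is unit, so m42 = 0.
The clause (m43) is unit, so m43 = 1.
That conflicts with the unit clause (~m43).
Either choice for m22 ends in contradiction.
Either choice for m11 ends in contradiction.
No assignment satisfies every clause.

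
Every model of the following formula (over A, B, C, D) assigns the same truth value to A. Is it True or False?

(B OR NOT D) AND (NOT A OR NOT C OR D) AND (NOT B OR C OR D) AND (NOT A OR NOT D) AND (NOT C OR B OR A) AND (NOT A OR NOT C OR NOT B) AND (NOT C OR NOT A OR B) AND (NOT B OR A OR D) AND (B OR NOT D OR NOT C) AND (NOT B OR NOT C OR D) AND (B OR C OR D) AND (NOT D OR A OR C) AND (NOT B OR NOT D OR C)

False

Suppose A = true.
Unit clause (NOT D) forces D = false.
Unit clause (NOT C) forces C = false.
Unit clause (NOT B) forces B = false.
Now (B) is unsatisfied and unit — conflict.
So every satisfying assignment has A = False.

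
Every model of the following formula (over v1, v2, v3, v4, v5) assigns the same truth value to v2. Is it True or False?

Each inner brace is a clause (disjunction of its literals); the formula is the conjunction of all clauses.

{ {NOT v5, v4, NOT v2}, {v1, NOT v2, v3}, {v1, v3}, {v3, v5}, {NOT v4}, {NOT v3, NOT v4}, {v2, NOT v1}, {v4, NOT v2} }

Suppose v2 = true.
(NOT v4) alone gives v4 = false.
But (v4) is also a unit clause — contradiction.
So every satisfying assignment has v2 = False.

False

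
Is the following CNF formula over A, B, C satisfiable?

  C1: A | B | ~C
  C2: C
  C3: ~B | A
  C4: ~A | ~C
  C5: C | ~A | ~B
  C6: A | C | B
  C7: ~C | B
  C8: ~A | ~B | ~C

Unsatisfiable

(C) alone gives C = 1.
(~A) alone gives A = 0.
(B) alone gives B = 1.
That conflicts with the unit clause (~B).
No assignment satisfies every clause.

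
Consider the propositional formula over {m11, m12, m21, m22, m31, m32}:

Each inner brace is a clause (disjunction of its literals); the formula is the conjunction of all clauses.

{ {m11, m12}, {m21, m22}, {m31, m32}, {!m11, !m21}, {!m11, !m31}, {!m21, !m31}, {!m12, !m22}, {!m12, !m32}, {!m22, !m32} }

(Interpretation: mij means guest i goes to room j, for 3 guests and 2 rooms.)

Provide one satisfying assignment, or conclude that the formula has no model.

Suppose m11 = true.
(!m21) alone gives m21 = false.
(m22) alone gives m22 = true.
(!m31) alone gives m31 = false.
(m32) alone gives m32 = true.
That conflicts with the unit clause (!m32).
Backtrack on m11: now try m11 = false.
(m12) alone gives m12 = true.
(!m22) alone gives m22 = false.
(m21) alone gives m21 = true.
(!m31) alone gives m31 = false.
(m32) alone gives m32 = true.
That conflicts with the unit clause (!m32).
Either choice for m11 ends in contradiction.

UNSATISFIABLE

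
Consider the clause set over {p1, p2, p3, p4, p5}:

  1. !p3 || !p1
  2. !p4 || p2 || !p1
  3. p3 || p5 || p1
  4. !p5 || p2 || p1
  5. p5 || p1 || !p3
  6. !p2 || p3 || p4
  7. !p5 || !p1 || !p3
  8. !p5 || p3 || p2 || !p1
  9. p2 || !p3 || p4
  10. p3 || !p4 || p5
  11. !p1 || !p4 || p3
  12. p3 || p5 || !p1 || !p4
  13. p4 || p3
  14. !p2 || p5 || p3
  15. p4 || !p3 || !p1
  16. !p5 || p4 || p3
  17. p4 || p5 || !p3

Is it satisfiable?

Satisfiable

Suppose p3 = true.
The clause (!p1) is unit, so p1 = false.
The clause (p5) is unit, so p5 = true.
The clause (p2) is unit, so p2 = true.
Every clause is now satisfied; p4 is unconstrained.
A satisfying assignment: p1 ↦ false, p2 ↦ true, p3 ↦ true, p4 ↦ true, p5 ↦ true.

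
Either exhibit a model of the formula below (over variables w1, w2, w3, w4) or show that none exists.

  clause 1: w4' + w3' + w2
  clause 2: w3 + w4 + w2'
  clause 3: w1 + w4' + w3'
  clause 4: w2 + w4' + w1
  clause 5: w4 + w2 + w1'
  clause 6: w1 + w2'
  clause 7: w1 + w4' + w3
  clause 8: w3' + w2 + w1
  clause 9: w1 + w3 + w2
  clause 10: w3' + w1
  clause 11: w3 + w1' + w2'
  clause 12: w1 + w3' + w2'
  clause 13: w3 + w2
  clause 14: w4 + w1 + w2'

Try w1 = 1.
Try w4 = 0.
The clause (w2) is unit, so w2 = 1.
The clause (w3) is unit, so w3 = 1.
This assignment satisfies each clause.

w1: 1, w2: 1, w3: 1, w4: 0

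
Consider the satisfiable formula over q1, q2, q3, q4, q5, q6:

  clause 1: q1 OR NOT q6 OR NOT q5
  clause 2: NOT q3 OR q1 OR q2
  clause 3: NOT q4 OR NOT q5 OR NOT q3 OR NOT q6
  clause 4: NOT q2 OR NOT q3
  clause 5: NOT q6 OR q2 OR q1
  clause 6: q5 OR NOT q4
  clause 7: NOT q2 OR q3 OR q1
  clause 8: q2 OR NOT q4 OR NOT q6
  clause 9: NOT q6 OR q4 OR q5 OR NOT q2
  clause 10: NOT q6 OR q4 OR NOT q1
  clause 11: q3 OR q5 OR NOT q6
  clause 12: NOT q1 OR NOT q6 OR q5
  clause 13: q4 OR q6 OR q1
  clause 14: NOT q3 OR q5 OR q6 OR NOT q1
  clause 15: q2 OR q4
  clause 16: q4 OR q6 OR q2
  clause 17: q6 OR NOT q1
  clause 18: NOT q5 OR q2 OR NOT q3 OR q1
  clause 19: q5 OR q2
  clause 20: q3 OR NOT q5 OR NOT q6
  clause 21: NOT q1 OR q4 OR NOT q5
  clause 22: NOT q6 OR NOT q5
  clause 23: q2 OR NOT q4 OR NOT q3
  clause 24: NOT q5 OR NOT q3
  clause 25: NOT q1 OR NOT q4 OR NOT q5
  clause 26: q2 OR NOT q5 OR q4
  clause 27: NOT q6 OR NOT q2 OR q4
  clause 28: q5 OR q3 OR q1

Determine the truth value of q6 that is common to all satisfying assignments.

False

Suppose q6 = true.
From the singleton clause (NOT q5), q5 = false.
From the singleton clause (NOT q4), q4 = false.
From the singleton clause (NOT q2), q2 = false.
But (q2) is also a unit clause — contradiction.
So every satisfying assignment has q6 = False.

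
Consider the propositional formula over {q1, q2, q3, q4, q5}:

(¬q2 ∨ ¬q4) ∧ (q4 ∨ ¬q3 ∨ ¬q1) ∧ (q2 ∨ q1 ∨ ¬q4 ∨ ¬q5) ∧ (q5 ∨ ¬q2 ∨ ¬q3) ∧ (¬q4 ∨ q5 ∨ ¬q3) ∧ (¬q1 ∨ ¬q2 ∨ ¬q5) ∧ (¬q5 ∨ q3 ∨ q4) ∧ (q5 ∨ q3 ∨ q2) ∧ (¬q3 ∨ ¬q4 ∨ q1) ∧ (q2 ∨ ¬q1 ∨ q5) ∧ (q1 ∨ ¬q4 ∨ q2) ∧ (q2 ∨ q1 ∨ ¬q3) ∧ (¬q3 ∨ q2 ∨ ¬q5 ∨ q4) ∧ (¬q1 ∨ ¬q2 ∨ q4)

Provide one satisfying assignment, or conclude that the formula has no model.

q1=False; q2=True; q3=False; q4=False; q5=False

Branch on q2: set q2 = True.
Unit clause (¬q4) forces q4 = False.
Unit clause (¬q1) forces q1 = False.
Branch on q5: set q5 = False.
Unit clause (¬q3) forces q3 = False.
This assignment satisfies each clause.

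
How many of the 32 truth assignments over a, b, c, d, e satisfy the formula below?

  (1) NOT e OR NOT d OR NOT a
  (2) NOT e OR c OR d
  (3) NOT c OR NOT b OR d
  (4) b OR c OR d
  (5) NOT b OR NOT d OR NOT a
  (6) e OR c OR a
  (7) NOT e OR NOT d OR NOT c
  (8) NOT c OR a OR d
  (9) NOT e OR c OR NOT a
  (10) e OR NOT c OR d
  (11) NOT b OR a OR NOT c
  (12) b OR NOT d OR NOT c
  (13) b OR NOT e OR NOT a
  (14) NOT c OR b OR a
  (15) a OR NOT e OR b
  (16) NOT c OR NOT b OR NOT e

There are 2^5 = 32 truth assignments over (a, b, c, d, e).
Split on d. With d = true, the clauses containing d are satisfied and NOT d drops from the rest; 2 of the 2^4 = 16 assignments to the other variables satisfy what remains.
With d = false, by the same count on the reduced clause set, 1 assignment works.
Total: 2 + 1 = 3.

3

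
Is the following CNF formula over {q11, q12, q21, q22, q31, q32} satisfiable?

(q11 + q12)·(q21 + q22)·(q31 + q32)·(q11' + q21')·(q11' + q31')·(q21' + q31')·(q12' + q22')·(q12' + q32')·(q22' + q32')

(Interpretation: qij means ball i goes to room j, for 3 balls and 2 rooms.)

Unsatisfiable

Suppose q11 = 1.
(q21') alone gives q21 = 0.
(q22) alone gives q22 = 1.
(q31') alone gives q31 = 0.
(q32) alone gives q32 = 1.
Now (q32') is unsatisfied and unit — conflict.
That branch fails; take q11 = 0 instead.
(q12) alone gives q12 = 1.
(q22') alone gives q22 = 0.
(q21) alone gives q21 = 1.
(q31') alone gives q31 = 0.
(q32) alone gives q32 = 1.
Now (q32') is unsatisfied and unit — conflict.
Both values of q11 lead to a conflict.
No assignment satisfies every clause.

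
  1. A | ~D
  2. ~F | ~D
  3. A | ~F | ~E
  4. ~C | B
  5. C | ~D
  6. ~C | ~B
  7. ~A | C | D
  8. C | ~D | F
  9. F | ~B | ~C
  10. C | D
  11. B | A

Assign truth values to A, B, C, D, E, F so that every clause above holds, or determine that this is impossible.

Case A = 1:
Case F = 0:
Case C = 0:
Unit clause (~D) forces D = 0.
But (D) is also a unit clause — contradiction.
Undo C and try C = 1.
Unit clause (B) forces B = 1.
But (~B) is also a unit clause — contradiction.
Both values of C lead to a conflict.
Undo F and try F = 1.
Unit clause (~D) forces D = 0.
Unit clause (C) forces C = 1.
Unit clause (B) forces B = 1.
But (~B) is also a unit clause — contradiction.
Both values of F lead to a conflict.
Undo A and try A = 0.
Unit clause (~D) forces D = 0.
Unit clause (C) forces C = 1.
Unit clause (B) forces B = 1.
But (~B) is also a unit clause — contradiction.
Both values of A lead to a conflict.

UNSATISFIABLE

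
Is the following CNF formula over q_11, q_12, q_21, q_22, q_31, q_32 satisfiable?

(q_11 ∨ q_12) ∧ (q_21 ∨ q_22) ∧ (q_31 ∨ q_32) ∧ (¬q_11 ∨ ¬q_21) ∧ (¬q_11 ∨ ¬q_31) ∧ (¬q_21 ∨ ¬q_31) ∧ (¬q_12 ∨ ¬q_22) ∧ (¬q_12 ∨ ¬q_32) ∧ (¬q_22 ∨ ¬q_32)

No

Try q_11 = True.
From the singleton clause (¬q_21), q_21 = False.
From the singleton clause (q_22), q_22 = True.
From the singleton clause (¬q_31), q_31 = False.
From the singleton clause (q_32), q_32 = True.
But (¬q_32) is also a unit clause — contradiction.
Undo q_11 and try q_11 = False.
From the singleton clause (q_12), q_12 = True.
From the singleton clause (¬q_22), q_22 = False.
From the singleton clause (q_21), q_21 = True.
From the singleton clause (¬q_31), q_31 = False.
From the singleton clause (q_32), q_32 = True.
But (¬q_32) is also a unit clause — contradiction.
Both values of q_11 lead to a conflict.
No assignment satisfies every clause.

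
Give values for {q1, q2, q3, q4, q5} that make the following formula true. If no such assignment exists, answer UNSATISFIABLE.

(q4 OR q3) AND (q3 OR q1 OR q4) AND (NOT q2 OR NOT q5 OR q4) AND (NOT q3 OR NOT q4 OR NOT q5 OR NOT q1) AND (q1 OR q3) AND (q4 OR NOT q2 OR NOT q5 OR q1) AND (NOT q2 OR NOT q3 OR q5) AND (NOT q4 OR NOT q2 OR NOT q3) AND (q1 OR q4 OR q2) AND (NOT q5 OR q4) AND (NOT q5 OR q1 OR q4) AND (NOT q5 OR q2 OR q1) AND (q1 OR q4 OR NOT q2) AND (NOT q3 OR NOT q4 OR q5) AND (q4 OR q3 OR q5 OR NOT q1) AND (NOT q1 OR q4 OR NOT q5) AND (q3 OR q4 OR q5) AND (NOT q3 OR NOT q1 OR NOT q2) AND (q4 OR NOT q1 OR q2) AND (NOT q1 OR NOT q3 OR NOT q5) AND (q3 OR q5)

Suppose q4 = true.
Suppose q1 = true.
Suppose q3 = false.
The clause (q5) is unit, so q5 = true.
No clause remains; q2 is free.

q1 ↦ true, q2 ↦ true, q3 ↦ false, q4 ↦ true, q5 ↦ true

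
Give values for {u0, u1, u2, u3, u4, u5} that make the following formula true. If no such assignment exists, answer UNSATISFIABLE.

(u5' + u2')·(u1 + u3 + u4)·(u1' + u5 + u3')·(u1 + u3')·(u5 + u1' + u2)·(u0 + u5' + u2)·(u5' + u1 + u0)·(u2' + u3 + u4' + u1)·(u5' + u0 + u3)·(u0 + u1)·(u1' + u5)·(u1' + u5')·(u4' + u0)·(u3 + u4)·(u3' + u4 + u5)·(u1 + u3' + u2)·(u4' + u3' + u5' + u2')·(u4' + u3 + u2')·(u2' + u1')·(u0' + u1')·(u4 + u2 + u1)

Try u5 = 0.
The clause (u1') is unit, so u1 = 0.
The clause (u3') is unit, so u3 = 0.
The clause (u4) is unit, so u4 = 1.
The clause (u2') is unit, so u2 = 0.
The clause (u0) is unit, so u0 = 1.
Every clause now holds.

u0: 1, u1: 0, u2: 0, u3: 0, u4: 1, u5: 0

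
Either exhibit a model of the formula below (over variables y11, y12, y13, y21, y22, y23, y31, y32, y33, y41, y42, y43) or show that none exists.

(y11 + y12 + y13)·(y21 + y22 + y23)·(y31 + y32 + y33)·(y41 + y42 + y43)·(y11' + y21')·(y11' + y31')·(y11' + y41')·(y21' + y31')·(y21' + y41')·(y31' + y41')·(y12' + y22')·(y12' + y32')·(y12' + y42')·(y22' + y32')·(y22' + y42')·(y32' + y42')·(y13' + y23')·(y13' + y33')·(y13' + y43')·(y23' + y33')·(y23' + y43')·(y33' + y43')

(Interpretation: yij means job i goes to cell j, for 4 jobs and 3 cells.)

UNSATISFIABLE

Case y11 = 0:
Case y12 = 1:
From the singleton clause (y22'), y22 = 0.
From the singleton clause (y32'), y32 = 0.
From the singleton clause (y42'), y42 = 0.
Case y21 = 1:
From the singleton clause (y31'), y31 = 0.
From the singleton clause (y33), y33 = 1.
From the singleton clause (y41'), y41 = 0.
From the singleton clause (y43), y43 = 1.
But (y43') is also a unit clause — contradiction.
Backtrack on y21: now try y21 = 0.
From the singleton clause (y23), y23 = 1.
From the singleton clause (y13'), y13 = 0.
From the singleton clause (y33'), y33 = 0.
From the singleton clause (y31), y31 = 1.
From the singleton clause (y41'), y41 = 0.
From the singleton clause (y43), y43 = 1.
But (y43') is also a unit clause — contradiction.
Either choice for y21 ends in contradiction.
Backtrack on y12: now try y12 = 0.
From the singleton clause (y13), y13 = 1.
From the singleton clause (y23'), y23 = 0.
From the singleton clause (y33'), y33 = 0.
From the singleton clause (y43'), y43 = 0.
Case y21 = 1:
From the singleton clause (y31'), y31 = 0.
From the singleton clause (y32), y32 = 1.
From the singleton clause (y41'), y41 = 0.
From the singleton clause (y42), y42 = 1.
But (y42') is also a unit clause — contradiction.
Backtrack on y21: now try y21 = 0.
From the singleton clause (y22), y22 = 1.
From the singleton clause (y32'), y32 = 0.
From the singleton clause (y31), y31 = 1.
From the singleton clause (y41'), y41 = 0.
From the singleton clause (y42), y42 = 1.
But (y42') is also a unit clause — contradiction.
Either choice for y21 ends in contradiction.
Either choice for y12 ends in contradiction.
Backtrack on y11: now try y11 = 1.
From the singleton clause (y21'), y21 = 0.
From the singleton clause (y31'), y31 = 0.
From the singleton clause (y41'), y41 = 0.
Case y22 = 1:
From the singleton clause (y12'), y12 = 0.
From the singleton clause (y32'), y32 = 0.
From the singleton clause (y33), y33 = 1.
From the singleton clause (y42'), y42 = 0.
From the singleton clause (y43), y43 = 1.
But (y43') is also a unit clause — contradiction.
Backtrack on y22: now try y22 = 0.
From the singleton clause (y23), y23 = 1.
From the singleton clause (y13'), y13 = 0.
From the singleton clause (y33'), y33 = 0.
From the singleton clause (y32), y32 = 1.
From the singleton clause (y12'), y12 = 0.
From the singleton clause (y42'), y42 = 0.
From the singleton clause (y43), y43 = 1.
But (y43') is also a unit clause — contradiction.
Either choice for y22 ends in contradiction.
Either choice for y11 ends in contradiction.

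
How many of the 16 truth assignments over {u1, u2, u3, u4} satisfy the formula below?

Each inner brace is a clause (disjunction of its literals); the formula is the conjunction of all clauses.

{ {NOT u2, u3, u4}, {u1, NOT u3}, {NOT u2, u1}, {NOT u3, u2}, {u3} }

2

There are 2^4 = 16 truth assignments over (u1, u2, u3, u4).
Split on u4. With u4 = true, the clauses containing u4 are satisfied and NOT u4 drops from the rest; 1 of the 2^3 = 8 assignments to the other variables satisfy what remains.
With u4 = false, by the same count on the reduced clause set, 1 assignment works.
(One model: u1=T, u2=T, u3=T, u4=F.)
Total: 1 + 1 = 2.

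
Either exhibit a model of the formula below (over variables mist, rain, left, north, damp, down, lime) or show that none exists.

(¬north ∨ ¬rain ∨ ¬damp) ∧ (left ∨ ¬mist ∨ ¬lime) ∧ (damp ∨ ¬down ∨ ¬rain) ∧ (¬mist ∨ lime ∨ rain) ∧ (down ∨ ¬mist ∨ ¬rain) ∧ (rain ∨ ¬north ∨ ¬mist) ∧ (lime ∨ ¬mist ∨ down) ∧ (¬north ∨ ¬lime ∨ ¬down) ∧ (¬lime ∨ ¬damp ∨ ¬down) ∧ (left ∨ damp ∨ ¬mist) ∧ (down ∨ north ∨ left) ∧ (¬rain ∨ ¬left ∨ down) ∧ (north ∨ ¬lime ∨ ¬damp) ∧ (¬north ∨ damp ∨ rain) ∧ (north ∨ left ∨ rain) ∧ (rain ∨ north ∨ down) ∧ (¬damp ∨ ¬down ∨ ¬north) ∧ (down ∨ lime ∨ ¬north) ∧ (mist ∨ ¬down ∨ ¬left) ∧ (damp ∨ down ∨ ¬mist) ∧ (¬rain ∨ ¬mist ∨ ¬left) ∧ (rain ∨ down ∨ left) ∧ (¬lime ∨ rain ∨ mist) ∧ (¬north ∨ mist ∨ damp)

Suppose north = False.
Suppose down = True.
Suppose damp = False.
The clause (¬rain) is unit, so rain = False.
The clause (left) is unit, so left = True.
The clause (mist) is unit, so mist = True.
The clause (lime) is unit, so lime = True.
All clauses are satisfied.

mist: True, rain: False, left: True, north: False, damp: False, down: True, lime: True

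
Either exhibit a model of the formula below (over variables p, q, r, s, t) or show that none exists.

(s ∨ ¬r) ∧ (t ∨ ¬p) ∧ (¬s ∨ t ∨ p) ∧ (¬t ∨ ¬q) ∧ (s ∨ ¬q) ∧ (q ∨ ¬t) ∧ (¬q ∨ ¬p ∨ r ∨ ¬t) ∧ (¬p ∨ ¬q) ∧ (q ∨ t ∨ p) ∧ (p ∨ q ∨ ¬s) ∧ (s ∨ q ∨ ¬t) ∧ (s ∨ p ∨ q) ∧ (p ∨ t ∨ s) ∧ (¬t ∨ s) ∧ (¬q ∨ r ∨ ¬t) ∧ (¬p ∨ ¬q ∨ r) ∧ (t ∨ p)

UNSATISFIABLE

Case s = True:
Case t = True:
Unit clause (¬q) forces q = False.
But (q) is also a unit clause — contradiction.
Backtrack on t: now try t = False.
Unit clause (¬p) forces p = False.
But (p) is also a unit clause — contradiction.
Neither t = True nor t = False works.
Backtrack on s: now try s = False.
Unit clause (¬r) forces r = False.
Unit clause (¬q) forces q = False.
Unit clause (¬t) forces t = False.
Unit clause (¬p) forces p = False.
But (p) is also a unit clause — contradiction.
Neither s = True nor s = False works.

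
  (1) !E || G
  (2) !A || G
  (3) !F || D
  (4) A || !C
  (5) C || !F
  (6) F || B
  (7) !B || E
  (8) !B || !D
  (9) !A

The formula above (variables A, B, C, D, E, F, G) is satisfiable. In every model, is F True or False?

Suppose F = true.
Unit clause (D) forces D = true.
Unit clause (C) forces C = true.
Unit clause (A) forces A = true.
Now (!A) is unsatisfied and unit — conflict.
So every satisfying assignment has F = False.

False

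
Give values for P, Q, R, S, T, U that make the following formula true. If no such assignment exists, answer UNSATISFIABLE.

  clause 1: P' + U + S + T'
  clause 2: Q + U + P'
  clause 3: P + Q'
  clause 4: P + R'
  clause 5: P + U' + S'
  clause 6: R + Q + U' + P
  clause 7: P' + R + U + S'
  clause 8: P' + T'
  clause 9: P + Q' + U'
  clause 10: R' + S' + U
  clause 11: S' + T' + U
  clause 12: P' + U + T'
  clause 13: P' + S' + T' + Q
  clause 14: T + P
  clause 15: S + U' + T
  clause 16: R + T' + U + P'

Branch on P: set P = 1.
Unit clause (T') forces T = 0.
Branch on Q: set Q = 1.
Branch on S: set S = 0.
Unit clause (U') forces U = 0.
Every clause is now satisfied; R is unconstrained.

P=1; Q=1; R=0; S=0; T=0; U=0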